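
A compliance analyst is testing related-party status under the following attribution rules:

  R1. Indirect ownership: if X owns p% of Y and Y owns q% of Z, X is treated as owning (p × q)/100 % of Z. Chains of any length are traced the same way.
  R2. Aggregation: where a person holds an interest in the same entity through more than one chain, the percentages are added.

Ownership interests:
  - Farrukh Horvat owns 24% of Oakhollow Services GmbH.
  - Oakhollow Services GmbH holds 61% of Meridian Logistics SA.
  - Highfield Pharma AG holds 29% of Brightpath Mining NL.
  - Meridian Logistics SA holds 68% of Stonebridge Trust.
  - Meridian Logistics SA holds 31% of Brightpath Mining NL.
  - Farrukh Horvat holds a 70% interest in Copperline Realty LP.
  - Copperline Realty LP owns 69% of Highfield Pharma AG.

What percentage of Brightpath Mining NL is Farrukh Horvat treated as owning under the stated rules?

Chain via Oakhollow Services GmbH → Meridian Logistics SA (R1): 24% × 61% × 31% = 4.5384% of Brightpath Mining NL.
Chain via Copperline Realty LP → Highfield Pharma AG (R1): 70% × 69% × 29% = 14.007% of Brightpath Mining NL.
Aggregating (R2): 4.5384% + 14.007% = 18.5454%.

18.5454%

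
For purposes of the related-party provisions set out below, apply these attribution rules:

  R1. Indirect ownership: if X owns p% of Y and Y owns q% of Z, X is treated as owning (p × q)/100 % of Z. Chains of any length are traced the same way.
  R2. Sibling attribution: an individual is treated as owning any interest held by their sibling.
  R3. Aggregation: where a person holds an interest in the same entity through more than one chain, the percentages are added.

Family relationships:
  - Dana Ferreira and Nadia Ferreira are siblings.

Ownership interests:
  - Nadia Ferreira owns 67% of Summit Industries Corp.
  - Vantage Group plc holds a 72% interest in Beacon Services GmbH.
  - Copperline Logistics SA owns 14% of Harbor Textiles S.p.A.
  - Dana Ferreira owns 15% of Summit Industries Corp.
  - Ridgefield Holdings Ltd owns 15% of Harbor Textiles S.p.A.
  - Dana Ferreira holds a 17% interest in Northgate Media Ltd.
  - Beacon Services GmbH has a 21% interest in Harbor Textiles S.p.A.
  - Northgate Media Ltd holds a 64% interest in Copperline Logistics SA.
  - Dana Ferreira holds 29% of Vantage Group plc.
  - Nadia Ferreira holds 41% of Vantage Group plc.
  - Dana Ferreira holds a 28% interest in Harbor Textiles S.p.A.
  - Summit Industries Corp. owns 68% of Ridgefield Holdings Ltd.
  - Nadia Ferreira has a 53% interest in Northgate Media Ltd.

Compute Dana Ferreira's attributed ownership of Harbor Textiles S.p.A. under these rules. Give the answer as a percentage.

By sibling attribution (R2), Dana Ferreira is treated as also owning Nadia Ferreira's interest in Summit Industries Corp, giving 15% + 67% = 82%.
By sibling attribution (R2), Dana Ferreira is treated as also owning Nadia Ferreira's interest in Northgate Media Ltd, giving 17% + 53% = 70%.
By sibling attribution (R2), Dana Ferreira is treated as also owning Nadia Ferreira's interest in Vantage Group plc, giving 29% + 41% = 70%.
Chain via Summit Industries Corp. → Ridgefield Holdings Ltd (R1): 82% × 68% × 15% = 8.364% of Harbor Textiles S.p.A.
Chain via Northgate Media Ltd → Copperline Logistics SA (R1): 70% × 64% × 14% = 6.272% of Harbor Textiles S.p.A.
Chain via Vantage Group plc → Beacon Services GmbH (R1): 70% × 72% × 21% = 10.584% of Harbor Textiles S.p.A.
Direct interest in Harbor Textiles S.p.A: 28%.
Aggregating (R3): 8.364% + 6.272% + 10.584% + 28% = 53.22%.

53.22%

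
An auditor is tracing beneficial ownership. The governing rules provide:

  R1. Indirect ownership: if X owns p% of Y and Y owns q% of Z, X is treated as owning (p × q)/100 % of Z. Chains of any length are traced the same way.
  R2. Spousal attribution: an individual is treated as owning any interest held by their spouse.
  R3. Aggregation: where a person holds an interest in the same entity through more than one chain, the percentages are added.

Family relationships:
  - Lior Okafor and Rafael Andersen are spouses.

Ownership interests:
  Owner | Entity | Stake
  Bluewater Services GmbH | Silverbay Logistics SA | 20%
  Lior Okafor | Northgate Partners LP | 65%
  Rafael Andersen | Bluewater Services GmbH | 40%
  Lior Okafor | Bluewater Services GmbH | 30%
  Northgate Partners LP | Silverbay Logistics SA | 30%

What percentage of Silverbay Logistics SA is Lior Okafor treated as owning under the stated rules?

By spousal attribution (R2), Lior Okafor is treated as also owning Rafael Andersen's interest in Bluewater Services GmbH, giving 30% + 40% = 70%.
Chain via Northgate Partners LP (R1): 65% × 30% = 19.5% of Silverbay Logistics SA.
Chain via Bluewater Services GmbH (R1): 70% × 20% = 14% of Silverbay Logistics SA.
Aggregating (R3): 19.5% + 14% = 33.5%.

33.5%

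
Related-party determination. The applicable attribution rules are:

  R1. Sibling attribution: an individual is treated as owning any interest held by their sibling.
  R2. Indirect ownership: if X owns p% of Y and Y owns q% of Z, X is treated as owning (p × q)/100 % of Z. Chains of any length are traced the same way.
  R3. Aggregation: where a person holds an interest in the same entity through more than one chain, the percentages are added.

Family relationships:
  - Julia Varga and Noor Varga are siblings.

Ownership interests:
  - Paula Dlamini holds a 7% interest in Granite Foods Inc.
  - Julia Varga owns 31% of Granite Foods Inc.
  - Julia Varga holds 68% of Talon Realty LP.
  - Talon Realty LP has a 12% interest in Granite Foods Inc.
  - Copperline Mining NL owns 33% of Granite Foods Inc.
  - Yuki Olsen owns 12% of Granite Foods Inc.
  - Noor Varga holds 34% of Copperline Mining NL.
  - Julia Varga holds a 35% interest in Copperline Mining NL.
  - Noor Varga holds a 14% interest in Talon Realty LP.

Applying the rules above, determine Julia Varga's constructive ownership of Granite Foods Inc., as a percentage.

By sibling attribution (R1), Julia Varga is treated as also owning Noor Varga's interest in Talon Realty LP, giving 68% + 14% = 82%.
By sibling attribution (R1), Julia Varga is treated as also owning Noor Varga's interest in Copperline Mining NL, giving 35% + 34% = 69%.
Chain via Talon Realty LP (R2): 82% × 12% = 9.84% of Granite Foods Inc.
Chain via Copperline Mining NL (R2): 69% × 33% = 22.77% of Granite Foods Inc.
Direct interest in Granite Foods Inc: 31%.
Aggregating (R3): 9.84% + 22.77% + 31% = 63.61%.

63.61%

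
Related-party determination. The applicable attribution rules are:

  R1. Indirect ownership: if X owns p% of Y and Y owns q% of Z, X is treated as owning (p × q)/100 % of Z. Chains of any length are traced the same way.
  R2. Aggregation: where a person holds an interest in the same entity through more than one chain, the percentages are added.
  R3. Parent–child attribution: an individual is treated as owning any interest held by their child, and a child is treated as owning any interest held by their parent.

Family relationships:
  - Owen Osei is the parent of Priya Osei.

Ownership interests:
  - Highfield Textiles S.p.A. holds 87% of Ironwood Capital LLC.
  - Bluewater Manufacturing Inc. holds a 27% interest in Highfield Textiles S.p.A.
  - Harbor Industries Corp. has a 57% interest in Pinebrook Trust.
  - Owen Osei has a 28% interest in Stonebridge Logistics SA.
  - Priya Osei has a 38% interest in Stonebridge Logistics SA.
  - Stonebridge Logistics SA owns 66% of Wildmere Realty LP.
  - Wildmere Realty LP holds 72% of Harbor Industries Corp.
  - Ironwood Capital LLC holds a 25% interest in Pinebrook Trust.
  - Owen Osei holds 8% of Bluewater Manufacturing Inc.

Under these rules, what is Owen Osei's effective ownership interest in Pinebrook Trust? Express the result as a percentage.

By parent–child attribution (R3), Owen Osei is treated as also owning Priya Osei's interest in Stonebridge Logistics SA, giving 28% + 38% = 66%.
Chain via Bluewater Manufacturing Inc. → Highfield Textiles S.p.A. → Ironwood Capital LLC (R1): 8% × 27% × 87% × 25% = 0.4698% of Pinebrook Trust.
Chain via Stonebridge Logistics SA → Wildmere Realty LP → Harbor Industries Corp. (R1): 66% × 66% × 72% × 57% = 17.877024% of Pinebrook Trust.
Aggregating (R2): 0.4698% + 17.877024% = 18.346824%.

18.346824%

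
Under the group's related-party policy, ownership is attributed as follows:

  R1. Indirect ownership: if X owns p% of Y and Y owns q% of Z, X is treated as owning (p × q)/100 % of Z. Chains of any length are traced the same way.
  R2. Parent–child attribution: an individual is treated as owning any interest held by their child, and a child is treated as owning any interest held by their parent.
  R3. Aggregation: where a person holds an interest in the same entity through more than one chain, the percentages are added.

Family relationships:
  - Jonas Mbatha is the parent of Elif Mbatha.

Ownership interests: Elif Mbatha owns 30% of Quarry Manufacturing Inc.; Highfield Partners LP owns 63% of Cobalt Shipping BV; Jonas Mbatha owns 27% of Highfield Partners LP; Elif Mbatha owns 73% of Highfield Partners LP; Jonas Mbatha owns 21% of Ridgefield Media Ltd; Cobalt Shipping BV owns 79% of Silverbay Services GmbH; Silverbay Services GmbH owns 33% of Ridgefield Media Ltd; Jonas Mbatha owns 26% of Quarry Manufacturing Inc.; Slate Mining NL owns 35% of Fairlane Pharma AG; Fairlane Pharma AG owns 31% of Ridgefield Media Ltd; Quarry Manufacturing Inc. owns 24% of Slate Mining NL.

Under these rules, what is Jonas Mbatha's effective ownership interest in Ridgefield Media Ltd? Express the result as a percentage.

By parent–child attribution (R2), Jonas Mbatha is treated as also owning Elif Mbatha's interest in Highfield Partners LP, giving 27% + 73% = 100%.
By parent–child attribution (R2), Jonas Mbatha is treated as also owning Elif Mbatha's interest in Quarry Manufacturing Inc, giving 26% + 30% = 56%.
Chain via Highfield Partners LP → Cobalt Shipping BV → Silverbay Services GmbH (R1): 100% × 63% × 79% × 33% = 16.4241% of Ridgefield Media Ltd.
Chain via Quarry Manufacturing Inc. → Slate Mining NL → Fairlane Pharma AG (R1): 56% × 24% × 35% × 31% = 1.45824% of Ridgefield Media Ltd.
Direct interest in Ridgefield Media Ltd: 21%.
Aggregating (R3): 16.4241% + 1.45824% + 21% = 38.88234%.

38.88234%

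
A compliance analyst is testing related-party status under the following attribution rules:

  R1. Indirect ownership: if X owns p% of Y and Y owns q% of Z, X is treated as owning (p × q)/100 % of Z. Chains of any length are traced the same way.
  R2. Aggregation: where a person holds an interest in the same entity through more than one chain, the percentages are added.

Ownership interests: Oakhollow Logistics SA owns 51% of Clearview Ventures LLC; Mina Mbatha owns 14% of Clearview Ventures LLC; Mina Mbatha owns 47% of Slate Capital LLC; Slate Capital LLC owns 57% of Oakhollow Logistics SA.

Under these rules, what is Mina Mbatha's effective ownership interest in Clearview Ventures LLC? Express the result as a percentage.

Chain via Slate Capital LLC → Oakhollow Logistics SA (R1): 47% × 57% × 51% = 13.6629% of Clearview Ventures LLC.
Direct interest in Clearview Ventures LLC: 14%.
Aggregating (R2): 13.6629% + 14% = 27.6629%.

27.6629%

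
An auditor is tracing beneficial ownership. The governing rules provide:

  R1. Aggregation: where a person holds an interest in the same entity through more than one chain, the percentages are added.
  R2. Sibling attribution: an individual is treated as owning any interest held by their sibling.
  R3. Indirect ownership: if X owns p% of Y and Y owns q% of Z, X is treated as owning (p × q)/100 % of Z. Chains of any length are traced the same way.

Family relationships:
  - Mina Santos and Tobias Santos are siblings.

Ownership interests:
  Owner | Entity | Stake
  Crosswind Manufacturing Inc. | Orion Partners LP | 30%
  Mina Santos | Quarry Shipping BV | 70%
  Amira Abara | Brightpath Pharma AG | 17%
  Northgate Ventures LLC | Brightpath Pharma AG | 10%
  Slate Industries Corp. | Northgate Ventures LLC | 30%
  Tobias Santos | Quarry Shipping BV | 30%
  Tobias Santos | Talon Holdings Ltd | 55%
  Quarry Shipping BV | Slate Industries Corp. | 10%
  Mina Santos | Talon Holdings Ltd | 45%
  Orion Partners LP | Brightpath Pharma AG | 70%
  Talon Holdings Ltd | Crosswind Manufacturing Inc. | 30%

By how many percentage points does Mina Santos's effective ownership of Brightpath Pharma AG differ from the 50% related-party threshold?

By sibling attribution (R2), Mina Santos is treated as also owning Tobias Santos's interest in Talon Holdings Ltd, giving 45% + 55% = 100%.
By sibling attribution (R2), Mina Santos is treated as also owning Tobias Santos's interest in Quarry Shipping BV, giving 70% + 30% = 100%.
Chain via Talon Holdings Ltd → Crosswind Manufacturing Inc. → Orion Partners LP (R3): 100% × 30% × 30% × 70% = 6.3% of Brightpath Pharma AG.
Chain via Quarry Shipping BV → Slate Industries Corp. → Northgate Ventures LLC (R3): 100% × 10% × 30% × 10% = 0.3% of Brightpath Pharma AG.
Aggregating (R1): 6.3% + 0.3% = 6.6%.
6.6% falls short of the 50% threshold by 43.4 percentage points.

43.4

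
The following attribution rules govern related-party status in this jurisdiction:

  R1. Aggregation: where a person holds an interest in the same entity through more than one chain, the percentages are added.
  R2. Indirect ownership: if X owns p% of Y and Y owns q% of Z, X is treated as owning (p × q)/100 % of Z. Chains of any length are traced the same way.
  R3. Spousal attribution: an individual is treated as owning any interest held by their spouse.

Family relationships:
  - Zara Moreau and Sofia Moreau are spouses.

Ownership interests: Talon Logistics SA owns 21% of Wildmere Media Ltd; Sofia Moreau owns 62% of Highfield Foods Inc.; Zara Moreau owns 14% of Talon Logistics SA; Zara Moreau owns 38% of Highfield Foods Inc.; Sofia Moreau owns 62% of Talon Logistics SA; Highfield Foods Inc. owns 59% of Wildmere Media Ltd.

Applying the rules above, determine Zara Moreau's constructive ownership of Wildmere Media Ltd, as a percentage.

74.96%

By spousal attribution (R3), Zara Moreau is treated as also owning Sofia Moreau's interest in Talon Logistics SA, giving 14% + 62% = 76%.
By spousal attribution (R3), Zara Moreau is treated as also owning Sofia Moreau's interest in Highfield Foods Inc, giving 38% + 62% = 100%.
Chain via Talon Logistics SA (R2): 76% × 21% = 15.96% of Wildmere Media Ltd.
Chain via Highfield Foods Inc. (R2): 100% × 59% = 59% of Wildmere Media Ltd.
Aggregating (R1): 15.96% + 59% = 74.96%.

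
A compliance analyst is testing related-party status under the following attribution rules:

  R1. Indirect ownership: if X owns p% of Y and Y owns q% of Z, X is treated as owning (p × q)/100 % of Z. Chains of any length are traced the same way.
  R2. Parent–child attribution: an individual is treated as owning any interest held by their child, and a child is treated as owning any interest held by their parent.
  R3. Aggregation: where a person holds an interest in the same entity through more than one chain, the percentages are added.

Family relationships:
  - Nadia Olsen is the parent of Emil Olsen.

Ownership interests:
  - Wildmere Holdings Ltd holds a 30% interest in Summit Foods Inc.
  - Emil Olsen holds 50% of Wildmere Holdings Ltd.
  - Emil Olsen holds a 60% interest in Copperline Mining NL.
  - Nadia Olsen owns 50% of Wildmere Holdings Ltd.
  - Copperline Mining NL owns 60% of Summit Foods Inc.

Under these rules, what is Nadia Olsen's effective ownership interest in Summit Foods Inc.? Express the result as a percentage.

66%

By parent–child attribution (R2), Nadia Olsen is treated as also owning Emil Olsen's interest in Wildmere Holdings Ltd, giving 50% + 50% = 100%.
By parent–child attribution (R2), Nadia Olsen is treated as owning Emil Olsen's 60% interest in Copperline Mining NL.
Chain via Wildmere Holdings Ltd (R1): 100% × 30% = 30% of Summit Foods Inc.
Chain via Copperline Mining NL (R1): 60% × 60% = 36% of Summit Foods Inc.
Aggregating (R3): 30% + 36% = 66%.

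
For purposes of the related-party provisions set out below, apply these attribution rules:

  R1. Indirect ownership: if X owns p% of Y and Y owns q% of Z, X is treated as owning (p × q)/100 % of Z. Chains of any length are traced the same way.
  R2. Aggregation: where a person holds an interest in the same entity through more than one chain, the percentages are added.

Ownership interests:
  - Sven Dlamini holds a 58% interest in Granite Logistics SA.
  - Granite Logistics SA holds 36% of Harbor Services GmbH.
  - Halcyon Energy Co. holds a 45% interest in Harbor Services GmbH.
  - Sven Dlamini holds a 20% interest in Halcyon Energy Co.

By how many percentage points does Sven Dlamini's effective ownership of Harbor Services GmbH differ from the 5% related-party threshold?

24.88

Chain via Halcyon Energy Co. (R1): 20% × 45% = 9% of Harbor Services GmbH.
Chain via Granite Logistics SA (R1): 58% × 36% = 20.88% of Harbor Services GmbH.
Aggregating (R2): 9% + 20.88% = 29.88%.
29.88% exceeds the 5% threshold by 24.88 percentage points.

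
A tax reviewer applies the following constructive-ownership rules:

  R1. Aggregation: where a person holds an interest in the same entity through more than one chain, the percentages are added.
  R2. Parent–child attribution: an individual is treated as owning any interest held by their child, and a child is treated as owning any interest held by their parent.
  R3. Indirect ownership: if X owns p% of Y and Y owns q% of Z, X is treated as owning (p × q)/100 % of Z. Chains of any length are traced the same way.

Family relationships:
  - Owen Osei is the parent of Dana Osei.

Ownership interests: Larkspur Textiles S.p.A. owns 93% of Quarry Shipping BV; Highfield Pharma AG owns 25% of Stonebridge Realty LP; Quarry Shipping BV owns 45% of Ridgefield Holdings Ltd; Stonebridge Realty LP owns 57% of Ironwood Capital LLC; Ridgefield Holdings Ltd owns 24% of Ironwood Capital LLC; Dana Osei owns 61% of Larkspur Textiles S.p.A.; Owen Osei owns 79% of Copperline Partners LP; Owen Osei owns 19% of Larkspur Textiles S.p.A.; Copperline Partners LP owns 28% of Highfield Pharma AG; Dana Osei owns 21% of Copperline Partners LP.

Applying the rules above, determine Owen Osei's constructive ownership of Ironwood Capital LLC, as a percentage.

By parent–child attribution (R2), Owen Osei is treated as also owning Dana Osei's interest in Larkspur Textiles S.p.A, giving 19% + 61% = 80%.
By parent–child attribution (R2), Owen Osei is treated as also owning Dana Osei's interest in Copperline Partners LP, giving 79% + 21% = 100%.
Chain via Larkspur Textiles S.p.A. → Quarry Shipping BV → Ridgefield Holdings Ltd (R3): 80% × 93% × 45% × 24% = 8.0352% of Ironwood Capital LLC.
Chain via Copperline Partners LP → Highfield Pharma AG → Stonebridge Realty LP (R3): 100% × 28% × 25% × 57% = 3.99% of Ironwood Capital LLC.
Aggregating (R1): 8.0352% + 3.99% = 12.0252%.

12.0252%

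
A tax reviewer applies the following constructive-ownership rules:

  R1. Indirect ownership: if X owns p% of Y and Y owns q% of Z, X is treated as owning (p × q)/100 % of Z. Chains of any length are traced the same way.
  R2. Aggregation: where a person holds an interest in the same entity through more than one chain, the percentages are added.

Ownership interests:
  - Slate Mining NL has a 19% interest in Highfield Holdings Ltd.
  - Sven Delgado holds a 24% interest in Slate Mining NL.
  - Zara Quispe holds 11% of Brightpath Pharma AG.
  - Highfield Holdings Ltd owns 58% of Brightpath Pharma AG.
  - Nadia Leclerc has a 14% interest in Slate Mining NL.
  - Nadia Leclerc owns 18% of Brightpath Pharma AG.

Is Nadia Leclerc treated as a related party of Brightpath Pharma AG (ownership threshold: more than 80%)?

Chain via Slate Mining NL → Highfield Holdings Ltd (R1): 14% × 19% × 58% = 1.5428% of Brightpath Pharma AG.
Direct interest in Brightpath Pharma AG: 18%.
Aggregating (R2): 1.5428% + 18% = 19.5428%.
19.5428% does not exceed the 80% threshold, so Nadia is not a related party to Brightpath Pharma AG.

No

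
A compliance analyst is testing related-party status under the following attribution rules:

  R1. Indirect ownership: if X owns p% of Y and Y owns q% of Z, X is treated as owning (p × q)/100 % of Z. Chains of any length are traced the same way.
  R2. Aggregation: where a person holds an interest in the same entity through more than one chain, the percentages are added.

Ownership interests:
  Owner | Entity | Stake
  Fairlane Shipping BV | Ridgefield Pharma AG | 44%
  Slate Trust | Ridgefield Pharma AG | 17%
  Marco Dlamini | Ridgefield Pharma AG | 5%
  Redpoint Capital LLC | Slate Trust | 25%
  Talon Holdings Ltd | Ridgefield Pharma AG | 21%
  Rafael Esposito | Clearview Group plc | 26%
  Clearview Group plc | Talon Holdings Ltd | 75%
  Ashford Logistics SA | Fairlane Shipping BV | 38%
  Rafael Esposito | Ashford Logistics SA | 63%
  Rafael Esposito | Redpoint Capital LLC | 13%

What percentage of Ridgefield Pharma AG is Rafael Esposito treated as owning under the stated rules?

Chain via Ashford Logistics SA → Fairlane Shipping BV (R1): 63% × 38% × 44% = 10.5336% of Ridgefield Pharma AG.
Chain via Redpoint Capital LLC → Slate Trust (R1): 13% × 25% × 17% = 0.5525% of Ridgefield Pharma AG.
Chain via Clearview Group plc → Talon Holdings Ltd (R1): 26% × 75% × 21% = 4.095% of Ridgefield Pharma AG.
Aggregating (R2): 10.5336% + 0.5525% + 4.095% = 15.1811%.

15.1811%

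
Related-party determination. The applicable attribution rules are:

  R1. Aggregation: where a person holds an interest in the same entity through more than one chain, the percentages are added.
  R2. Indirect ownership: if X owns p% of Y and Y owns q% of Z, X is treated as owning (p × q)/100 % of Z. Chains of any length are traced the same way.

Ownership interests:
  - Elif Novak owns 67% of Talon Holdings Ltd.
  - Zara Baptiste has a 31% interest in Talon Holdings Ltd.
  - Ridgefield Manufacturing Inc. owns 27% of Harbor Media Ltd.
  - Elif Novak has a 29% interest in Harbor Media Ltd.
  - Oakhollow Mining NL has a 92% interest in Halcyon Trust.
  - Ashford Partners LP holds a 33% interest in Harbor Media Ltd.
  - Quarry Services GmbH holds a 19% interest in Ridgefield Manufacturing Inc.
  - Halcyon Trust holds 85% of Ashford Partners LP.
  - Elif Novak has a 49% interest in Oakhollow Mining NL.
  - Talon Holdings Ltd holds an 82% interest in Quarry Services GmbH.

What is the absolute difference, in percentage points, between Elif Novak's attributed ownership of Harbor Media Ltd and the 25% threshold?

Chain via Talon Holdings Ltd → Quarry Services GmbH → Ridgefield Manufacturing Inc. (R2): 67% × 82% × 19% × 27% = 2.818422% of Harbor Media Ltd.
Chain via Oakhollow Mining NL → Halcyon Trust → Ashford Partners LP (R2): 49% × 92% × 85% × 33% = 12.64494% of Harbor Media Ltd.
Direct interest in Harbor Media Ltd: 29%.
Aggregating (R1): 2.818422% + 12.64494% + 29% = 44.463362%.
44.463362% exceeds the 25% threshold by 19.463362 percentage points.

19.463362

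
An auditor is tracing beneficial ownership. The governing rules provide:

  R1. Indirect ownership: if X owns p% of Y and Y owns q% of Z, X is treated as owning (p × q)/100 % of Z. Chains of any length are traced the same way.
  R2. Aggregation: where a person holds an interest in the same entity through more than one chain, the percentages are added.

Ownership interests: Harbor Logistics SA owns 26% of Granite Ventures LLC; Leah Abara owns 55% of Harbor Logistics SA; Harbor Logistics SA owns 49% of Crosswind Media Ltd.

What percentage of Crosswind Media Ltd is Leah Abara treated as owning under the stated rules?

Chain via Harbor Logistics SA (R1): 55% × 49% = 26.95% of Crosswind Media Ltd.

26.95%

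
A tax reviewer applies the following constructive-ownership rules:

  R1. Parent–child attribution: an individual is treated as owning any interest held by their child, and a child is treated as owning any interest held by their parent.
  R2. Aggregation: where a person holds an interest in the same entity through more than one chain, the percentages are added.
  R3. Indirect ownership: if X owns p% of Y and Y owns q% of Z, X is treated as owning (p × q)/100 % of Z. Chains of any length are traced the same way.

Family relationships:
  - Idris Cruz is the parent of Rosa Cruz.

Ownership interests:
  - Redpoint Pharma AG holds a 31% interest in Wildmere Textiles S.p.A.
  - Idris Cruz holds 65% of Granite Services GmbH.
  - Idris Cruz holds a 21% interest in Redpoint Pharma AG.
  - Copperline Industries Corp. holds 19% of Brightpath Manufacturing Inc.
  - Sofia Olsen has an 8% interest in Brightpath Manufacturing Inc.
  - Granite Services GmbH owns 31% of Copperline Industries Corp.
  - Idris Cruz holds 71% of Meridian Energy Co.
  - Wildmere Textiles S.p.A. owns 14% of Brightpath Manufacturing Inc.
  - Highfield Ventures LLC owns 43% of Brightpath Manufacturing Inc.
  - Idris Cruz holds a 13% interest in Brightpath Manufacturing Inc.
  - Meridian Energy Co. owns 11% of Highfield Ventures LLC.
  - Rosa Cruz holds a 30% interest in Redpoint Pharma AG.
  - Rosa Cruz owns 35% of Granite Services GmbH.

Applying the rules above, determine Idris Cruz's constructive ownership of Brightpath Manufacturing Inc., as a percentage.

24.4617%

By parent–child attribution (R1), Idris Cruz is treated as also owning Rosa Cruz's interest in Redpoint Pharma AG, giving 21% + 30% = 51%.
By parent–child attribution (R1), Idris Cruz is treated as also owning Rosa Cruz's interest in Granite Services GmbH, giving 65% + 35% = 100%.
Chain via Redpoint Pharma AG → Wildmere Textiles S.p.A. (R3): 51% × 31% × 14% = 2.2134% of Brightpath Manufacturing Inc.
Chain via Granite Services GmbH → Copperline Industries Corp. (R3): 100% × 31% × 19% = 5.89% of Brightpath Manufacturing Inc.
Chain via Meridian Energy Co. → Highfield Ventures LLC (R3): 71% × 11% × 43% = 3.3583% of Brightpath Manufacturing Inc.
Direct interest in Brightpath Manufacturing Inc: 13%.
Aggregating (R2): 2.2134% + 5.89% + 3.3583% + 13% = 24.4617%.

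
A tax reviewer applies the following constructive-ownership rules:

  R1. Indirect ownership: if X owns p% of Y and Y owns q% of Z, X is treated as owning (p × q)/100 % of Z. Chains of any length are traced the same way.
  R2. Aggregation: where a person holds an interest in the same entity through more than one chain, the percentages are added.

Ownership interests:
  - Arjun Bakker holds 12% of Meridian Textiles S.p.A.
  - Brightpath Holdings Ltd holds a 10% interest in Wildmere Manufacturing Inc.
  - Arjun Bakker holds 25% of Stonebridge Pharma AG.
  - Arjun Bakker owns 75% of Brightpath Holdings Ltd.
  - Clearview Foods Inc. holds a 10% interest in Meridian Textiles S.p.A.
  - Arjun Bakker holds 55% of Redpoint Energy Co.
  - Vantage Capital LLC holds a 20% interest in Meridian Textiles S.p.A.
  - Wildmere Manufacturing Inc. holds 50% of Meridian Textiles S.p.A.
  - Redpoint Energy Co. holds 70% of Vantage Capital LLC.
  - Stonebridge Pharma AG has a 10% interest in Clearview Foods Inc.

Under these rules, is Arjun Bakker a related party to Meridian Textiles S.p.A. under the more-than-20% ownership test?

Yes

Chain via Brightpath Holdings Ltd → Wildmere Manufacturing Inc. (R1): 75% × 10% × 50% = 3.75% of Meridian Textiles S.p.A.
Chain via Redpoint Energy Co. → Vantage Capital LLC (R1): 55% × 70% × 20% = 7.7% of Meridian Textiles S.p.A.
Chain via Stonebridge Pharma AG → Clearview Foods Inc. (R1): 25% × 10% × 10% = 0.25% of Meridian Textiles S.p.A.
Direct interest in Meridian Textiles S.p.A: 12%.
Aggregating (R2): 3.75% + 7.7% + 0.25% + 12% = 23.7%.
23.7% exceeds the 20% threshold, so Arjun is a related party to Meridian Textiles S.p.A.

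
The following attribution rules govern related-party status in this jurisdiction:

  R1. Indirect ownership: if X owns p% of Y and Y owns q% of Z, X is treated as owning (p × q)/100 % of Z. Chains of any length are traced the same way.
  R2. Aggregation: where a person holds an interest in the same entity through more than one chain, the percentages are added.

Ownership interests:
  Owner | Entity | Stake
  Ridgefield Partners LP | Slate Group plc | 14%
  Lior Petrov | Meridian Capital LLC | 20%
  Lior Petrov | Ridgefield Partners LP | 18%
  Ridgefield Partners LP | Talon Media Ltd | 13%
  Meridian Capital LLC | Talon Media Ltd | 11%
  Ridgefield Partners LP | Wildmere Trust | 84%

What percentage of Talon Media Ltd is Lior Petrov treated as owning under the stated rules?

4.54%

Chain via Meridian Capital LLC (R1): 20% × 11% = 2.2% of Talon Media Ltd.
Chain via Ridgefield Partners LP (R1): 18% × 13% = 2.34% of Talon Media Ltd.
Aggregating (R2): 2.2% + 2.34% = 4.54%.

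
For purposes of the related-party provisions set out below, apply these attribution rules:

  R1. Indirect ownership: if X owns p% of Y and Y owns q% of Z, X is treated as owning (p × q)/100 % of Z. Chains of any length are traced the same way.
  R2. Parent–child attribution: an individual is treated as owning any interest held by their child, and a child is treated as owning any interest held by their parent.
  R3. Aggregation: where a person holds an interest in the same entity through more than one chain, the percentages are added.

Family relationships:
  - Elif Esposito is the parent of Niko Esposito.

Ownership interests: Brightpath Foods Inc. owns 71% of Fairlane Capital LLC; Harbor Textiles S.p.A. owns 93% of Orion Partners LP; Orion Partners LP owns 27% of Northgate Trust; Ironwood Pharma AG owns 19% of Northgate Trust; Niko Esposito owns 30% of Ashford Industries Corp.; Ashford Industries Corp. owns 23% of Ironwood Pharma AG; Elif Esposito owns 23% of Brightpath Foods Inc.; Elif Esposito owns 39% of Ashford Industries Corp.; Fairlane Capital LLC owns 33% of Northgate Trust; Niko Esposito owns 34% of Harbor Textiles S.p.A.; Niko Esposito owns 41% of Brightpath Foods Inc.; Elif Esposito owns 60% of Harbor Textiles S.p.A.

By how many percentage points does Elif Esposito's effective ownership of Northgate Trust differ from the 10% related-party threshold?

By parent–child attribution (R2), Elif Esposito is treated as also owning Niko Esposito's interest in Ashford Industries Corp, giving 39% + 30% = 69%.
By parent–child attribution (R2), Elif Esposito is treated as also owning Niko Esposito's interest in Harbor Textiles S.p.A, giving 60% + 34% = 94%.
By parent–child attribution (R2), Elif Esposito is treated as also owning Niko Esposito's interest in Brightpath Foods Inc, giving 23% + 41% = 64%.
Chain via Ashford Industries Corp. → Ironwood Pharma AG (R1): 69% × 23% × 19% = 3.0153% of Northgate Trust.
Chain via Harbor Textiles S.p.A. → Orion Partners LP (R1): 94% × 93% × 27% = 23.6034% of Northgate Trust.
Chain via Brightpath Foods Inc. → Fairlane Capital LLC (R1): 64% × 71% × 33% = 14.9952% of Northgate Trust.
Aggregating (R3): 3.0153% + 23.6034% + 14.9952% = 41.6139%.
41.6139% exceeds the 10% threshold by 31.6139 percentage points.

31.6139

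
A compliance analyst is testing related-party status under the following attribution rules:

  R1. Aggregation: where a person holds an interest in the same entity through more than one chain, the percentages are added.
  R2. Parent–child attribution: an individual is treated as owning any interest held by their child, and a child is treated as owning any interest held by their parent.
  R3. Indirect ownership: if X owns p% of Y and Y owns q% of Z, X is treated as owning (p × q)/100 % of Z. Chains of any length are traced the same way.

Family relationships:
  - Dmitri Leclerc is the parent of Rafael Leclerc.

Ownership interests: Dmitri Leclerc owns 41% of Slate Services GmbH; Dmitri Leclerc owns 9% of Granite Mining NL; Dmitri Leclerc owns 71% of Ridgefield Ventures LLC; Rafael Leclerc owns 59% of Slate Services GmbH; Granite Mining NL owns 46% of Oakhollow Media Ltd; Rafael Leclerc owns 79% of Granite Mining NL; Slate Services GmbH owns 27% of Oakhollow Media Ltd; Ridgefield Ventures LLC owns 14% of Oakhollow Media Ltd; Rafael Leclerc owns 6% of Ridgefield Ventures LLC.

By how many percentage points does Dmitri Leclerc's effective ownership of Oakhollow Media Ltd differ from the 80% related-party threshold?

1.74

By parent–child attribution (R2), Dmitri Leclerc is treated as also owning Rafael Leclerc's interest in Slate Services GmbH, giving 41% + 59% = 100%.
By parent–child attribution (R2), Dmitri Leclerc is treated as also owning Rafael Leclerc's interest in Ridgefield Ventures LLC, giving 71% + 6% = 77%.
By parent–child attribution (R2), Dmitri Leclerc is treated as also owning Rafael Leclerc's interest in Granite Mining NL, giving 9% + 79% = 88%.
Chain via Slate Services GmbH (R3): 100% × 27% = 27% of Oakhollow Media Ltd.
Chain via Ridgefield Ventures LLC (R3): 77% × 14% = 10.78% of Oakhollow Media Ltd.
Chain via Granite Mining NL (R3): 88% × 46% = 40.48% of Oakhollow Media Ltd.
Aggregating (R1): 27% + 10.78% + 40.48% = 78.26%.
78.26% falls short of the 80% threshold by 1.74 percentage points.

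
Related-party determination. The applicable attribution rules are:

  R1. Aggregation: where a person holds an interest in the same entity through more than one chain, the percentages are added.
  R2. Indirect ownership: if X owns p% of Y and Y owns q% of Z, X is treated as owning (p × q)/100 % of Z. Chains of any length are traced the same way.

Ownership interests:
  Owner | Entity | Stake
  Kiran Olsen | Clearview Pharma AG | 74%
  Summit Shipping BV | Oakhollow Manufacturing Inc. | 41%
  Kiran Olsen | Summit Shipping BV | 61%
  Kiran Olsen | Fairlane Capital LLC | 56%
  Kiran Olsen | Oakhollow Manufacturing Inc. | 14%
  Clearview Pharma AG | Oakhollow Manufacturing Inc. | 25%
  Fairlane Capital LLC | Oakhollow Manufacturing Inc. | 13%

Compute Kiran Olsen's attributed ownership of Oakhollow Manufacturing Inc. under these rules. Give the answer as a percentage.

Chain via Fairlane Capital LLC (R2): 56% × 13% = 7.28% of Oakhollow Manufacturing Inc.
Chain via Clearview Pharma AG (R2): 74% × 25% = 18.5% of Oakhollow Manufacturing Inc.
Chain via Summit Shipping BV (R2): 61% × 41% = 25.01% of Oakhollow Manufacturing Inc.
Direct interest in Oakhollow Manufacturing Inc: 14%.
Aggregating (R1): 7.28% + 18.5% + 25.01% + 14% = 64.79%.

64.79%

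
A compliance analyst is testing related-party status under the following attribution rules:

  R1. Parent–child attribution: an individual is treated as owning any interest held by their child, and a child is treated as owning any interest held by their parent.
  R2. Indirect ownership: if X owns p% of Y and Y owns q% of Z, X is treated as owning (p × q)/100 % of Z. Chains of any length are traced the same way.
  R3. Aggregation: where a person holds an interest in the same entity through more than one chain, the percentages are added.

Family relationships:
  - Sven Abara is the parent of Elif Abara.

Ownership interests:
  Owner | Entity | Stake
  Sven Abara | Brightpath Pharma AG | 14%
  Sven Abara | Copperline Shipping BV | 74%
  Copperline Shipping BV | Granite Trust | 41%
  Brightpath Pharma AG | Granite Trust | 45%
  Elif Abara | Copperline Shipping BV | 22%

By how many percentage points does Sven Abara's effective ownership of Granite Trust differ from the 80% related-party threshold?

By parent–child attribution (R1), Sven Abara is treated as also owning Elif Abara's interest in Copperline Shipping BV, giving 74% + 22% = 96%.
Chain via Brightpath Pharma AG (R2): 14% × 45% = 6.3% of Granite Trust.
Chain via Copperline Shipping BV (R2): 96% × 41% = 39.36% of Granite Trust.
Aggregating (R3): 6.3% + 39.36% = 45.66%.
45.66% falls short of the 80% threshold by 34.34 percentage points.

34.34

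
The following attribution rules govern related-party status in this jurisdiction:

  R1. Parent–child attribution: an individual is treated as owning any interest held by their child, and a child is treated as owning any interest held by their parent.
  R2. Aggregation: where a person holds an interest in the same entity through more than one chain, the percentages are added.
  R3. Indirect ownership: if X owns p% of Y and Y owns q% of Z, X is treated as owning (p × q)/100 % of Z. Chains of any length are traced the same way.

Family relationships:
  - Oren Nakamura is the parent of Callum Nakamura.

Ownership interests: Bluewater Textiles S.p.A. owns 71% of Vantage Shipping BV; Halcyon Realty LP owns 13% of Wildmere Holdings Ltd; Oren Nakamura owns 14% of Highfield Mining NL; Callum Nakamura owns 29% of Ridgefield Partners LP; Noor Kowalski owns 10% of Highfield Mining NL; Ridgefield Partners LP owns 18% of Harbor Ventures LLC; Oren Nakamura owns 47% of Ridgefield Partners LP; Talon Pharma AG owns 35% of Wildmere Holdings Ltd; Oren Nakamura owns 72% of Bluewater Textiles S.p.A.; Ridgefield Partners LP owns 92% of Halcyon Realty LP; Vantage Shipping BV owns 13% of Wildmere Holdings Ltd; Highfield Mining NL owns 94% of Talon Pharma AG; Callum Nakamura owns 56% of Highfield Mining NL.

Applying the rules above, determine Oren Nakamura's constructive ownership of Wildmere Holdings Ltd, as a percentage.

38.7652%

By parent–child attribution (R1), Oren Nakamura is treated as also owning Callum Nakamura's interest in Highfield Mining NL, giving 14% + 56% = 70%.
By parent–child attribution (R1), Oren Nakamura is treated as also owning Callum Nakamura's interest in Ridgefield Partners LP, giving 47% + 29% = 76%.
Chain via Highfield Mining NL → Talon Pharma AG (R3): 70% × 94% × 35% = 23.03% of Wildmere Holdings Ltd.
Chain via Ridgefield Partners LP → Halcyon Realty LP (R3): 76% × 92% × 13% = 9.0896% of Wildmere Holdings Ltd.
Chain via Bluewater Textiles S.p.A. → Vantage Shipping BV (R3): 72% × 71% × 13% = 6.6456% of Wildmere Holdings Ltd.
Aggregating (R2): 23.03% + 9.0896% + 6.6456% = 38.7652%.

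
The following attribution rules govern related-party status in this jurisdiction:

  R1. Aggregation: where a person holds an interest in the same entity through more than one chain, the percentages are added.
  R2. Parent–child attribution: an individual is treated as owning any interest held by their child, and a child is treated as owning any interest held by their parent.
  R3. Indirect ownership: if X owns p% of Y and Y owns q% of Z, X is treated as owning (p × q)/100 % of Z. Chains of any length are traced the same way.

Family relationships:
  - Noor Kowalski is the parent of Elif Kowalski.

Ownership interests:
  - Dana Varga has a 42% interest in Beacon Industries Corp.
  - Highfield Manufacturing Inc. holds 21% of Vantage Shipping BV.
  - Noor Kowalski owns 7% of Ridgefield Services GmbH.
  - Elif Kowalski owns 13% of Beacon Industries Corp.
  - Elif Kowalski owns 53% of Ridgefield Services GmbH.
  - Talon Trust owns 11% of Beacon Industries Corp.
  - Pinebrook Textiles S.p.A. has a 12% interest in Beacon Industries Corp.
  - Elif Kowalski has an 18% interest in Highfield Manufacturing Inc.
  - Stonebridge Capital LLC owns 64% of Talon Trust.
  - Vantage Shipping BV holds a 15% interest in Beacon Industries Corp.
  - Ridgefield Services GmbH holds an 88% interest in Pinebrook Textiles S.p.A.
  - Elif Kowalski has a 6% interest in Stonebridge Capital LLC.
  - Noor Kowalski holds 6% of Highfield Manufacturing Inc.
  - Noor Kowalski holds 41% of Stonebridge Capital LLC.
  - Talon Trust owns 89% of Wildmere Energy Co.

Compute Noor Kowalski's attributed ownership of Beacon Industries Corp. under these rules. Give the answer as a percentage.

23.4008%

By parent–child attribution (R2), Noor Kowalski is treated as also owning Elif Kowalski's interest in Stonebridge Capital LLC, giving 41% + 6% = 47%.
By parent–child attribution (R2), Noor Kowalski is treated as also owning Elif Kowalski's interest in Ridgefield Services GmbH, giving 7% + 53% = 60%.
By parent–child attribution (R2), Noor Kowalski is treated as also owning Elif Kowalski's interest in Highfield Manufacturing Inc, giving 6% + 18% = 24%.
By parent–child attribution (R2), Noor Kowalski is treated as owning Elif Kowalski's 13% interest in Beacon Industries Corp.
Chain via Stonebridge Capital LLC → Talon Trust (R3): 47% × 64% × 11% = 3.3088% of Beacon Industries Corp.
Chain via Ridgefield Services GmbH → Pinebrook Textiles S.p.A. (R3): 60% × 88% × 12% = 6.336% of Beacon Industries Corp.
Chain via Highfield Manufacturing Inc. → Vantage Shipping BV (R3): 24% × 21% × 15% = 0.756% of Beacon Industries Corp.
Direct interest in Beacon Industries Corp: 13%.
Aggregating (R1): 3.3088% + 6.336% + 0.756% + 13% = 23.4008%.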